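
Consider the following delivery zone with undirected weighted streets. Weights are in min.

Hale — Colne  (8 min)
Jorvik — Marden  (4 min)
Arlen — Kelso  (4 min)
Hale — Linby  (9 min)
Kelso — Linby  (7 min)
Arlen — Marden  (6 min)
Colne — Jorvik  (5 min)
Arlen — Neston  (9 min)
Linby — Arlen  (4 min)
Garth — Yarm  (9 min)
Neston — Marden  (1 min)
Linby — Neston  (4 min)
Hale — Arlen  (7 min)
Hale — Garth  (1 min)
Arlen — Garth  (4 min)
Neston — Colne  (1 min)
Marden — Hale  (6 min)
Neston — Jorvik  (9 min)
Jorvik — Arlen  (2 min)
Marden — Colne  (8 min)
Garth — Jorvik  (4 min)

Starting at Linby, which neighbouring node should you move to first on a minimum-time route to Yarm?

Arlen

Compare a few routes:
Linby–Arlen–Garth–Yarm: 4+4+9 = 17
Linby–Arlen–Jorvik–Garth–Yarm: 4+2+4+9 = 19
Linby–Hale–Garth–Yarm: 9+1+9 = 19
The minimum is 17 min via Linby–Arlen–Garth–Yarm.
So from Linby the first move is to Arlen.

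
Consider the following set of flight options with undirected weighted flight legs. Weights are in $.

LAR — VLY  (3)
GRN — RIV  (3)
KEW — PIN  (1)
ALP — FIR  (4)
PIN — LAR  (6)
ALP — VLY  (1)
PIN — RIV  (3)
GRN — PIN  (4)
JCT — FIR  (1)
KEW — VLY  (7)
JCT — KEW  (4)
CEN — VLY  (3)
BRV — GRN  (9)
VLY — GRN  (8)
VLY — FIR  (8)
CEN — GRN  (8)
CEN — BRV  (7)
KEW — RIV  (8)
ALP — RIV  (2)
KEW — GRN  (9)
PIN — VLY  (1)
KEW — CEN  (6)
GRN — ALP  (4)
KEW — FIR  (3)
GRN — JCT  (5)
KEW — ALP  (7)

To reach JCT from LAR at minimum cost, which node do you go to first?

Enumerating some paths:
LAR → VLY → PIN → KEW → JCT: 3+1+1+4 = 9
LAR → PIN → KEW → FIR → JCT: 6+1+3+1 = 11
Cheapest is LAR → VLY → PIN → KEW → JCT at $9.
So from LAR the first move is to VLY.

VLY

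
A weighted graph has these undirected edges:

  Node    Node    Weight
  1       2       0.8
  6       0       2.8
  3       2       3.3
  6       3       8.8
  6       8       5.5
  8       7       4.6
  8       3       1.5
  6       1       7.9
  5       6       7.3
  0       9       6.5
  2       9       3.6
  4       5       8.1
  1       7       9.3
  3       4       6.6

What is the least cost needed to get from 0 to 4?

16.4

Enumerating some paths:
0 → 9 → 2 → 3 → 4: 6.5+3.6+3.3+6.6 = 20
0 → 6 → 5 → 4: 2.8+7.3+8.1 = 18.2
0 → 6 → 8 → 3 → 4: 2.8+5.5+1.5+6.6 = 16.4
0 → 6 → 3 → 4: 2.8+8.8+6.6 = 18.2
Cheapest is 0 → 6 → 8 → 3 → 4 at 16.4.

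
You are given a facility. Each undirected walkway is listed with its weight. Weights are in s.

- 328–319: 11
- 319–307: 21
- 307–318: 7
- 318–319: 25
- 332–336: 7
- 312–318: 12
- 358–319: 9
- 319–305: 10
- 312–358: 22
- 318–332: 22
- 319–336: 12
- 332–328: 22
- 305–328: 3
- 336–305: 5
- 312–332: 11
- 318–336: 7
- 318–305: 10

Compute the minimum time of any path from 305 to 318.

Running Dijkstra from 305:
305: 0
328: 3  (via 305)
336: 5  (via 305)
319: 10  (via 305)
318: 10  (via 305)
Shortest route: 305–318 = 10 s.

10 s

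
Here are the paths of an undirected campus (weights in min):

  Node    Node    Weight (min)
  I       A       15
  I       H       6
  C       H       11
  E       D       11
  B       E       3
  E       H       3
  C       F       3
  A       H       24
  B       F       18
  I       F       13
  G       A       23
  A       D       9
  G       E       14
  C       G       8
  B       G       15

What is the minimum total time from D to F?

Shortest distances from D:
D: 0
A: 9  (via D)
E: 11  (via D)
B: 14  (via E)
H: 14  (via E)
I: 20  (via H)
C: 25  (via H)
G: 25  (via E)
F: 28  (via C)
Shortest route: D–E–H–C–F = 28 min.

28 min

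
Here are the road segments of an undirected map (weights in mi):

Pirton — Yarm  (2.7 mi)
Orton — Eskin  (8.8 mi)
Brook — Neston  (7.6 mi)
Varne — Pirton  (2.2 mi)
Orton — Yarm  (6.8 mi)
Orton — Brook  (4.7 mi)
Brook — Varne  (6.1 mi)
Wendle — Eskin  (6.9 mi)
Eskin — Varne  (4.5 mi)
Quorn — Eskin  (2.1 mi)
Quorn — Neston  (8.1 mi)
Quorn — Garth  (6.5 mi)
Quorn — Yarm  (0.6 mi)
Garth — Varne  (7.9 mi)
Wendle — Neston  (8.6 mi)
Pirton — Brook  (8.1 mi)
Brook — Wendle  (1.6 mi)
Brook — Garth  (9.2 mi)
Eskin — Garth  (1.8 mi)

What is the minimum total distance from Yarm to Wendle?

9.6 mi

Compare a few routes:
Yarm–Pirton–Brook–Wendle: 2.7+8.1+1.6 = 12.4
Yarm–Quorn–Eskin–Wendle: 0.6+2.1+6.9 = 9.6
Cheapest is Yarm–Quorn–Eskin–Wendle at 9.6 mi.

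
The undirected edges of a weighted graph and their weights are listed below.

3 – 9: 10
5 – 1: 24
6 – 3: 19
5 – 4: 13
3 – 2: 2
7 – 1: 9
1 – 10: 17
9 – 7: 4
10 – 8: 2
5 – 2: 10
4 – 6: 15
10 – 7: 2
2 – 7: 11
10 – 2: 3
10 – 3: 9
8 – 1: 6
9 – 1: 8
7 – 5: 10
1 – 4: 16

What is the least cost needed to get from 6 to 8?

Shortest distances from 6:
6: 0
4: 15  (via 6)
3: 19  (via 6)
2: 21  (via 3)
10: 24  (via 2)
7: 26  (via 10)
8: 26  (via 10)
Shortest route: 6 → 3 → 2 → 10 → 8 = 26.

26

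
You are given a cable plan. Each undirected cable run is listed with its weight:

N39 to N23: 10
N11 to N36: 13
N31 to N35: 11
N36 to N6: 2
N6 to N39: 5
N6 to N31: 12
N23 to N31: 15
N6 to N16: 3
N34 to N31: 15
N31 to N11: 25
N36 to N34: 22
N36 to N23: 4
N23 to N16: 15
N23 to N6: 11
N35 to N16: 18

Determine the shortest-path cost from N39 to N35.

26

Running Dijkstra from N39:
N39: 0
N6: 5  (via N39)
N36: 7  (via N6)
N16: 8  (via N6)
N23: 10  (via N39)
N31: 17  (via N6)
N11: 20  (via N36)
N35: 26  (via N16)
Shortest route: N39–N6–N16–N35 = 26.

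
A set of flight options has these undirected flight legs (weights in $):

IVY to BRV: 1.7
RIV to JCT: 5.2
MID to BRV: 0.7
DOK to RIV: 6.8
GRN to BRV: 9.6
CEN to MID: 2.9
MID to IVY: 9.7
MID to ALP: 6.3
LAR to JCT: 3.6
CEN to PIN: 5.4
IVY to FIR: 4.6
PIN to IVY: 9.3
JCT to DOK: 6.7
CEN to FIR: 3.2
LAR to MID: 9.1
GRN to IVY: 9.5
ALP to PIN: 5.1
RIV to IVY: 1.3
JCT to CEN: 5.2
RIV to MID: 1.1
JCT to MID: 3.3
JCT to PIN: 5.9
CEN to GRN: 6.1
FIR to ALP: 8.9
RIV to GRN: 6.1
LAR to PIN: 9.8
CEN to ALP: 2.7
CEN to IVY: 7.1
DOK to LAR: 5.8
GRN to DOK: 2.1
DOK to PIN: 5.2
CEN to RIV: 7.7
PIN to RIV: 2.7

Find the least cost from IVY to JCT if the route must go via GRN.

Best IVY to GRN: IVY → RIV → GRN costing 7.4
Best GRN to JCT: GRN → DOK → JCT costing 8.8
Total via GRN: 7.4 + 8.8 = $16.2.

$16.2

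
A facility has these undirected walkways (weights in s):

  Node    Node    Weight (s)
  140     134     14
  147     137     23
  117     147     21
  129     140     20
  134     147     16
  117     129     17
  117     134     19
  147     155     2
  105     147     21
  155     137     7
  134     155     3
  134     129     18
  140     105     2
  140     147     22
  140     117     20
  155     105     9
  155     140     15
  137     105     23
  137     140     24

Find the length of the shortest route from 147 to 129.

Settle nodes by increasing distance from 147:
147: 0
155: 2  (via 147)
134: 5  (via 155)
137: 9  (via 155)
105: 11  (via 155)
140: 13  (via 105)
117: 21  (via 147)
129: 23  (via 134)
Shortest route: 147–155–134–129 = 23 s.

23 s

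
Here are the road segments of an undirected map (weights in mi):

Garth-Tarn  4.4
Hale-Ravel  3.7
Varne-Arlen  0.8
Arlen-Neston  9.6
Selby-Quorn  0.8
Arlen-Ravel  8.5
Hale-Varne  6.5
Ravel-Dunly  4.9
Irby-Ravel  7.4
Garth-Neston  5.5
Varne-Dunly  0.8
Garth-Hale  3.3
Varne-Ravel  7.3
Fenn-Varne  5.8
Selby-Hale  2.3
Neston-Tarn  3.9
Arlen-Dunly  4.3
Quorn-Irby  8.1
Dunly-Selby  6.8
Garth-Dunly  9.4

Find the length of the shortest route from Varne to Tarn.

Running Dijkstra from Varne:
Varne: 0
Dunly: 0.8  (via Varne)
Arlen: 0.8  (via Varne)
Ravel: 5.7  (via Dunly)
Fenn: 5.8  (via Varne)
Hale: 6.5  (via Varne)
Selby: 7.6  (via Dunly)
Quorn: 8.4  (via Selby)
Garth: 9.8  (via Hale)
Neston: 10.4  (via Arlen)
Irby: 13.1  (via Ravel)
Tarn: 14.2  (via Garth)
Shortest route: Varne–Hale–Garth–Tarn = 14.2 mi.

14.2 mi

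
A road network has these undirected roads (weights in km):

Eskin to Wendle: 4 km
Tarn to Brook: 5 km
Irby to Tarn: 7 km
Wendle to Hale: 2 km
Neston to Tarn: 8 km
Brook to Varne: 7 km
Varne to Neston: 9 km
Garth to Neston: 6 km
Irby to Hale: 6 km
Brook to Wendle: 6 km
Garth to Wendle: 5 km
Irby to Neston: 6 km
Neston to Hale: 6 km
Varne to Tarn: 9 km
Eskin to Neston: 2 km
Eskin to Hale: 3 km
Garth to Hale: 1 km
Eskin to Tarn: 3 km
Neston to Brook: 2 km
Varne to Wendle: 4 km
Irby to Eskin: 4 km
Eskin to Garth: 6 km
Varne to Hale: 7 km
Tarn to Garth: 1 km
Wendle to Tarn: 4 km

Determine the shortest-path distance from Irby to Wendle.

8 km

Settle nodes by increasing distance from Irby:
Irby: 0
Eskin: 4  (via Irby)
Hale: 6  (via Irby)
Neston: 6  (via Irby)
Garth: 7  (via Hale)
Tarn: 7  (via Irby)
Wendle: 8  (via Eskin)
Shortest route: Irby → Eskin → Wendle = 8 km.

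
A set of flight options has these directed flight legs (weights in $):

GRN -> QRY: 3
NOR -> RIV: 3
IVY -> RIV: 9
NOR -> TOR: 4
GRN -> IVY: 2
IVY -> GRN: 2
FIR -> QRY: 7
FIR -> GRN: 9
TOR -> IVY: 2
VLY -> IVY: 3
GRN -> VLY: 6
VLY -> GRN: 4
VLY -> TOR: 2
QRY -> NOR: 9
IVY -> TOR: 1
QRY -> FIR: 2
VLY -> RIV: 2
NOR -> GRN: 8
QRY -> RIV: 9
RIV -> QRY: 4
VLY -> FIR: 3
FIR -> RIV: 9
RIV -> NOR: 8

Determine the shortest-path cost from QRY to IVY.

Settle nodes by increasing distance from QRY:
QRY: 0
FIR: 2  (via QRY)
NOR: 9  (via QRY)
RIV: 9  (via QRY)
GRN: 11  (via FIR)
IVY: 13  (via GRN)
Shortest route: QRY → FIR → GRN → IVY = $13.

$13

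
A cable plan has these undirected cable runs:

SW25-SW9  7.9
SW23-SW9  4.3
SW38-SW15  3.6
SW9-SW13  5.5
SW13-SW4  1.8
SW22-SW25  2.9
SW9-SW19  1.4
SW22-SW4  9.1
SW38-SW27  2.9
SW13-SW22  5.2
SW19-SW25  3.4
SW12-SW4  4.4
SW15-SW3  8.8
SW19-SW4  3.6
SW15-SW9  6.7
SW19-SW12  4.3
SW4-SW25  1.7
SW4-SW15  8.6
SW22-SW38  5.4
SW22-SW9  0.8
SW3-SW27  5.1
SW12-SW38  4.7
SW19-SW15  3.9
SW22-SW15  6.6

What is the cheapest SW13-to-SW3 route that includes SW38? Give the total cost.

Shortest SW13→SW38: SW13 → SW22 → SW38 = 10.6
Shortest SW38→SW3: SW38 → SW27 → SW3 = 8
Total via SW38: 10.6 + 8 = 18.6.

18.6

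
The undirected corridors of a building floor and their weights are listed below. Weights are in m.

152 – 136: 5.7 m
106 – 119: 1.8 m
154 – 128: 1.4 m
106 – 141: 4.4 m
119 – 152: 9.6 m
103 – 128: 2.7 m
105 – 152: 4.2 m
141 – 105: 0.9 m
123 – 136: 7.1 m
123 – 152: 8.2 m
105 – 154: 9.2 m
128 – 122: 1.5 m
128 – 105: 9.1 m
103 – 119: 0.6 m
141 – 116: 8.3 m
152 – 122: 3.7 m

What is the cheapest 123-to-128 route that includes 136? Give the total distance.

Best 123 to 136: 123–136 costing 7.1
Best 136 to 128: 136–152–122–128 costing 10.9
Total via 136: 7.1 + 10.9 = 18 m.

18 m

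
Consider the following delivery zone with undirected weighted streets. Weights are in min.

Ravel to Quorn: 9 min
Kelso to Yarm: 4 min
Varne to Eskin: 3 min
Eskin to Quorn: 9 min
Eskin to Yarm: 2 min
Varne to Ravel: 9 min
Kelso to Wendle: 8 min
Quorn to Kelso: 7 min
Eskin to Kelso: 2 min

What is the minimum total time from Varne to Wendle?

Settle nodes by increasing distance from Varne:
Varne: 0
Eskin: 3  (via Varne)
Yarm: 5  (via Eskin)
Kelso: 5  (via Eskin)
Ravel: 9  (via Varne)
Quorn: 12  (via Eskin)
Wendle: 13  (via Kelso)
Shortest route: Varne–Eskin–Kelso–Wendle = 13 min.

13 min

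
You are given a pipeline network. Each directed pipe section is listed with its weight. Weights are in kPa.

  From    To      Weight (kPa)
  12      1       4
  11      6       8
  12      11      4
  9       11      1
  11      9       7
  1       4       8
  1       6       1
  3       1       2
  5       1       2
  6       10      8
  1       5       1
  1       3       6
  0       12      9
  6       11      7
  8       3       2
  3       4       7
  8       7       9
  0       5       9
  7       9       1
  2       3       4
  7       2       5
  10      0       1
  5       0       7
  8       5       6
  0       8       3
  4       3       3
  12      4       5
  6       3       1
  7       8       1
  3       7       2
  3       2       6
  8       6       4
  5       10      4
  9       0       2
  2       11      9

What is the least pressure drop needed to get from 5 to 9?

Shortest distances from 5:
5: 0
1: 2  (via 5)
6: 3  (via 1)
3: 4  (via 6)
10: 4  (via 5)
0: 5  (via 10)
7: 6  (via 3)
8: 7  (via 7)
9: 7  (via 7)
Shortest route: 5–1–6–3–7–9 = 7 kPa.

7 kPa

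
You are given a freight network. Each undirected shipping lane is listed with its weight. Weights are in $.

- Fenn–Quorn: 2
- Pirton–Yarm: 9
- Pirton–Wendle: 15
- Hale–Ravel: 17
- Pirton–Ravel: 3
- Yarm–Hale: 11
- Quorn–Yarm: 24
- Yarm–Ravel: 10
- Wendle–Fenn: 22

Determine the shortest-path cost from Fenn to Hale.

Running Dijkstra from Fenn:
Fenn: 0
Quorn: 2  (via Fenn)
Wendle: 22  (via Fenn)
Yarm: 26  (via Quorn)
Pirton: 35  (via Yarm)
Ravel: 36  (via Yarm)
Hale: 37  (via Yarm)
Shortest route: Fenn → Quorn → Yarm → Hale = $37.

$37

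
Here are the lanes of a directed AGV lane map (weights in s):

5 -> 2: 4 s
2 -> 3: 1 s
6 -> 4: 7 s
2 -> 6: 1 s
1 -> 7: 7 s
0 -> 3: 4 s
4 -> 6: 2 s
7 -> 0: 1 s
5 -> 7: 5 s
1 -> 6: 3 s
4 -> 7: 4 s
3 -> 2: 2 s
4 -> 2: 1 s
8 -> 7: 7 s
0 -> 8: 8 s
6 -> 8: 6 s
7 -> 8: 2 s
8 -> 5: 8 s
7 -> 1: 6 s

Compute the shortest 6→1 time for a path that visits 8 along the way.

Shortest 6→8: 6 → 8 = 6
Best 8 to 1: 8 → 7 → 1 costing 13
Total via 8: 6 + 13 = 19 s.

19 s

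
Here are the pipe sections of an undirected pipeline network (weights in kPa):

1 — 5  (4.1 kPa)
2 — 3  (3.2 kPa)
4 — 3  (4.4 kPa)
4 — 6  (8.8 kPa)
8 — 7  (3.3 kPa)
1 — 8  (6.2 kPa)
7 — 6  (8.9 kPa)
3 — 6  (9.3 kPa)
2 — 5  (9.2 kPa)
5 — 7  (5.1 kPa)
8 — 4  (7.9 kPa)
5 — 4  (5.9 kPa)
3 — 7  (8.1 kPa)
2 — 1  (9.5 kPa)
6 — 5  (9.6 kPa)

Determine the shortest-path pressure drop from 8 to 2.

14.6 kPa

Candidate routes:
8–7–5–2: 3.3+5.1+9.2 = 17.6
8–7–3–2: 3.3+8.1+3.2 = 14.6
8–1–2: 6.2+9.5 = 15.7
8–4–3–2: 7.9+4.4+3.2 = 15.5
Cheapest is 8–7–3–2 at 14.6 kPa.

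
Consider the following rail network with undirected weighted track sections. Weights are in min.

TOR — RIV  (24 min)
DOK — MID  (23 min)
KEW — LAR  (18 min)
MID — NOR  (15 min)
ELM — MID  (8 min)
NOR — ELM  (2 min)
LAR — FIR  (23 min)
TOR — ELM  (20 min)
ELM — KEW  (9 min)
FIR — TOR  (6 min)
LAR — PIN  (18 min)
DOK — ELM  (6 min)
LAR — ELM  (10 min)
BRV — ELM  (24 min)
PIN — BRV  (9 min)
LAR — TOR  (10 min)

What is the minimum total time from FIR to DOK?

32 min

Enumerating some paths:
FIR - TOR - ELM - DOK: 6+20+6 = 32
FIR - LAR - ELM - DOK: 23+10+6 = 39
The minimum is 32 min via FIR - TOR - ELM - DOK.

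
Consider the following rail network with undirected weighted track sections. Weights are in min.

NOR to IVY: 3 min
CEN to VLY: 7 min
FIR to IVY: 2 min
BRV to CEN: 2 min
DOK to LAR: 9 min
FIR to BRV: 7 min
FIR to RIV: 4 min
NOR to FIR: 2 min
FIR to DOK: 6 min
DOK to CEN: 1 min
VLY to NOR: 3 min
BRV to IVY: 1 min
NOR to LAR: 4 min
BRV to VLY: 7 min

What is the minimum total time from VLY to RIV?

9 min

Enumerating some paths:
VLY - NOR - IVY - FIR - RIV: 3+3+2+4 = 12
VLY - BRV - IVY - FIR - RIV: 7+1+2+4 = 14
VLY - NOR - FIR - RIV: 3+2+4 = 9
The minimum is 9 min via VLY - NOR - FIR - RIV.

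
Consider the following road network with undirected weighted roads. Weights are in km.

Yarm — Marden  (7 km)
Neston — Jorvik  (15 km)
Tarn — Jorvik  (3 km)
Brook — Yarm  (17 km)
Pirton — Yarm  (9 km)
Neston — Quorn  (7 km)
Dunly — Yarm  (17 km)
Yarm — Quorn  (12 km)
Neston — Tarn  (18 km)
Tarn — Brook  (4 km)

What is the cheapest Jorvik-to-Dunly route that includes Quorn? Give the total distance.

51 km

Shortest Jorvik→Quorn: Jorvik–Neston–Quorn = 22
Shortest Quorn→Dunly: Quorn–Yarm–Dunly = 29
Total via Quorn: 22 + 29 = 51 km.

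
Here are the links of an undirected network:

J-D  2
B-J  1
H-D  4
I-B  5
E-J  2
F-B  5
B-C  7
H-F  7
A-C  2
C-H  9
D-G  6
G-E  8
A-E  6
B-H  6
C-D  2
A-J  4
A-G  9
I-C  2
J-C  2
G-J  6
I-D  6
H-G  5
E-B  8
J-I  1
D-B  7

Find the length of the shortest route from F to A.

10

Running Dijkstra from F:
F: 0
B: 5  (via F)
J: 6  (via B)
H: 7  (via F)
I: 7  (via J)
C: 8  (via J)
D: 8  (via J)
E: 8  (via J)
A: 10  (via J)
Shortest route: F–B–J–A = 10.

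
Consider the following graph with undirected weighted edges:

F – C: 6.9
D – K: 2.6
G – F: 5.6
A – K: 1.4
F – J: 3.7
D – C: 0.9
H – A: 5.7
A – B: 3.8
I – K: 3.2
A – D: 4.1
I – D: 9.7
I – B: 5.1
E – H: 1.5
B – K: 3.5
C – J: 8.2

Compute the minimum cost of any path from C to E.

Candidate routes:
C–D–K–A–H–E: 0.9+2.6+1.4+5.7+1.5 = 12.1
C–D–A–H–E: 0.9+4.1+5.7+1.5 = 12.2
C–D–K–B–A–H–E: 0.9+2.6+3.5+3.8+5.7+1.5 = 18
The minimum is 12.1 via C–D–K–A–H–E.

12.1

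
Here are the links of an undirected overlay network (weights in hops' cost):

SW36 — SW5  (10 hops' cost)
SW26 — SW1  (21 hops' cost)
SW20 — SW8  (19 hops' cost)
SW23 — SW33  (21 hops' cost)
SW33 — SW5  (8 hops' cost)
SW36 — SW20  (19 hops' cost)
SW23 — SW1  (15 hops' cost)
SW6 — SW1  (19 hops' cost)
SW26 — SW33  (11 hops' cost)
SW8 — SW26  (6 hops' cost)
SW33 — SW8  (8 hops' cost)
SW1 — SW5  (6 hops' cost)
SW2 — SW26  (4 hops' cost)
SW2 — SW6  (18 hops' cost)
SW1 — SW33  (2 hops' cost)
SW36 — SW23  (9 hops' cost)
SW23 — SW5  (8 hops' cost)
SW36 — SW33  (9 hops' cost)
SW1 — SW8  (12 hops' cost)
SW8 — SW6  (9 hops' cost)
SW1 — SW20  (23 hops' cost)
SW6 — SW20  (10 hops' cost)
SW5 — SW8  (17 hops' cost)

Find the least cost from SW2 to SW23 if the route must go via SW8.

34 hops' cost

Shortest SW2→SW8: SW2–SW26–SW8 = 10
Best SW8 to SW23: SW8–SW33–SW5–SW23 costing 24
Total via SW8: 10 + 24 = 34 hops' cost.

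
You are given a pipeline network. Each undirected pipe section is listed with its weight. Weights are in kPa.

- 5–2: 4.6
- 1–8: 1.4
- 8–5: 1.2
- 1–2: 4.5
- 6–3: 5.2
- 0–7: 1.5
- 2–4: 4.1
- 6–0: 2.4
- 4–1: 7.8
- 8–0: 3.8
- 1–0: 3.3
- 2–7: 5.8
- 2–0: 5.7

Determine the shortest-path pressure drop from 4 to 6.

Settle nodes by increasing distance from 4:
4: 0
2: 4.1  (via 4)
1: 7.8  (via 4)
5: 8.7  (via 2)
8: 9.2  (via 1)
0: 9.8  (via 2)
7: 9.9  (via 2)
6: 12.2  (via 0)
Shortest route: 4–2–0–6 = 12.2 kPa.

12.2 kPa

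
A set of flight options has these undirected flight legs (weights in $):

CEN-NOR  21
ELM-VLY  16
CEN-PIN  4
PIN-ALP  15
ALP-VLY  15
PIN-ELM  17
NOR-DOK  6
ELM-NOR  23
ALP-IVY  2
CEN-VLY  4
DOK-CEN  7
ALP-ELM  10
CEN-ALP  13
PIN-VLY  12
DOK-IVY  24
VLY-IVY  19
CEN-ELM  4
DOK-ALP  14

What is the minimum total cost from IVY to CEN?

$15

Candidate routes:
IVY–ALP–CEN: 2+13 = 15
IVY–ALP–ELM–CEN: 2+10+4 = 16
The minimum is $15 via IVY–ALP–CEN.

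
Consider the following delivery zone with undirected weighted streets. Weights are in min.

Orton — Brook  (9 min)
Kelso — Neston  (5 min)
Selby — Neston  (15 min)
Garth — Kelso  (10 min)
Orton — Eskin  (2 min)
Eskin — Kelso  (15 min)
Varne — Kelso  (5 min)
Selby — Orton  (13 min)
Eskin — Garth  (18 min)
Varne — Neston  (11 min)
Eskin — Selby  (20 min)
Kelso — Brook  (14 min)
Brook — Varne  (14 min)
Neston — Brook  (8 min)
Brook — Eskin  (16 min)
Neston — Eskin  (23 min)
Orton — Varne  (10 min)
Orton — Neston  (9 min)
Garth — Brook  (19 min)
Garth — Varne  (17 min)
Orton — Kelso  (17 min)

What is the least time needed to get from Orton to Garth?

Candidate routes:
Orton - Neston - Kelso - Garth: 9+5+10 = 24
Orton - Varne - Garth: 10+17 = 27
Orton - Eskin - Garth: 2+18 = 20
Orton - Varne - Kelso - Garth: 10+5+10 = 25
Cheapest is Orton - Eskin - Garth at 20 min.

20 min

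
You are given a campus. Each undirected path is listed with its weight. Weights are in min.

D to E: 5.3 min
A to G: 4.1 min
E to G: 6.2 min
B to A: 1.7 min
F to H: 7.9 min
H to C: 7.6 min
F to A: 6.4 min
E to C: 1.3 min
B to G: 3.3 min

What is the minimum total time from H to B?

Shortest distances from H:
H: 0
C: 7.6  (via H)
F: 7.9  (via H)
E: 8.9  (via C)
D: 14.2  (via E)
A: 14.3  (via F)
G: 15.1  (via E)
B: 16  (via A)
Shortest route: H–F–A–B = 16 min.

16 min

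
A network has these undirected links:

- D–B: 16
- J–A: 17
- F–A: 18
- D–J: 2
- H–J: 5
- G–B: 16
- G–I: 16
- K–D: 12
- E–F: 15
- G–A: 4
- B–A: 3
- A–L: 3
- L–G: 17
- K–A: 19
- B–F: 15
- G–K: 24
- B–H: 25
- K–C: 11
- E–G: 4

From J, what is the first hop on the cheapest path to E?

A

Candidate routes:
J–A–G–E: 17+4+4 = 25
J–D–B–A–G–E: 2+16+3+4+4 = 29
Cheapest is J–A–G–E at 25.
So from J the first move is to A.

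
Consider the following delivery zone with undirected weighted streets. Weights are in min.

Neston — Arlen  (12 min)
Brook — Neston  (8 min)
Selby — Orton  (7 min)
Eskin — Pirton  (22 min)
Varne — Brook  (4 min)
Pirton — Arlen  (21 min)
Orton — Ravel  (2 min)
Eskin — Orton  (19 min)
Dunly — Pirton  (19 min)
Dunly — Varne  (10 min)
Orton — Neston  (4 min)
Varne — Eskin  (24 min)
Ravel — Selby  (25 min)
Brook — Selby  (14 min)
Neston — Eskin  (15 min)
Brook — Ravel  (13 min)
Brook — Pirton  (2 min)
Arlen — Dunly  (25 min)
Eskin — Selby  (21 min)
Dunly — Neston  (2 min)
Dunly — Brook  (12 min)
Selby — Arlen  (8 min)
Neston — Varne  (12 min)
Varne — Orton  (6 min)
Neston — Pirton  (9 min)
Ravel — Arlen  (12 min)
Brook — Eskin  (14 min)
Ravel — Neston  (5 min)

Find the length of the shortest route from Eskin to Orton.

Compare a few routes:
Eskin → Orton: 19 = 19
Eskin → Neston → Ravel → Orton: 15+5+2 = 22
The minimum is 19 min via Eskin → Orton.

19 min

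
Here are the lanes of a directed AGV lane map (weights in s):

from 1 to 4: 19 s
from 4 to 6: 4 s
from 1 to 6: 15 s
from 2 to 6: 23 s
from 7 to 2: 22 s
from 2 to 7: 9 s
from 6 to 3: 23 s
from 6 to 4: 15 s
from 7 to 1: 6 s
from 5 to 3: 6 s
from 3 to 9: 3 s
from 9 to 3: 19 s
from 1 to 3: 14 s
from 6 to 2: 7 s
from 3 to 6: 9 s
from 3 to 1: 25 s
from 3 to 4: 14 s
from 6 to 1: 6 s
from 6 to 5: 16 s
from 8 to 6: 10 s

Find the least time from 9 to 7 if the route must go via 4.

Best 9 to 4: 9–3–4 costing 33
Best 4 to 7: 4–6–2–7 costing 20
Total via 4: 33 + 20 = 53 s.

53 s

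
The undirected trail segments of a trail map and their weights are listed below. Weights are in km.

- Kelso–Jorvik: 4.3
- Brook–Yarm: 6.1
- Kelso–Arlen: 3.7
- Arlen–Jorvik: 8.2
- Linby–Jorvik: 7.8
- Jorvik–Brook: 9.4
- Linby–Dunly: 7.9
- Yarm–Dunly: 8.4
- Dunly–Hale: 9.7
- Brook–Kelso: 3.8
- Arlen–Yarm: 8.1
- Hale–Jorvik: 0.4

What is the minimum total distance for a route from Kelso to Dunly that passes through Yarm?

Best Kelso to Yarm: Kelso → Brook → Yarm costing 9.9
Best Yarm to Dunly: Yarm → Dunly costing 8.4
Total via Yarm: 9.9 + 8.4 = 18.3 km.

18.3 km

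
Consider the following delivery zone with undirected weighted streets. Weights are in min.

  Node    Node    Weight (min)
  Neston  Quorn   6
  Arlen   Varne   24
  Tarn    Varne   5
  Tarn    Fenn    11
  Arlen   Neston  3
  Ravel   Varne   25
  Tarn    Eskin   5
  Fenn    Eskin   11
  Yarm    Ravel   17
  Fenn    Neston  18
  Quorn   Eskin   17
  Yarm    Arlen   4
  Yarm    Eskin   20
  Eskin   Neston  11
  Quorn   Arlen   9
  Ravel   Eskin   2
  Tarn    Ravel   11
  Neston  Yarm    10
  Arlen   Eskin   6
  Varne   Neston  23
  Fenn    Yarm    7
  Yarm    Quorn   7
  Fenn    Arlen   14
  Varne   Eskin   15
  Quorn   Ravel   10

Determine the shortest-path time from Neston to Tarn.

Shortest distances from Neston:
Neston: 0
Arlen: 3  (via Neston)
Quorn: 6  (via Neston)
Yarm: 7  (via Arlen)
Eskin: 9  (via Arlen)
Ravel: 11  (via Eskin)
Tarn: 14  (via Eskin)
Shortest route: Neston → Arlen → Eskin → Tarn = 14 min.

14 min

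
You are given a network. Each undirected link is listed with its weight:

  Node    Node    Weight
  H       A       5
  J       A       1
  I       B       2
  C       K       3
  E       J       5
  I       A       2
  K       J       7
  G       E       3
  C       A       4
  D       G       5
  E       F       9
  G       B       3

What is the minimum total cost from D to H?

17

Shortest distances from D:
D: 0
G: 5  (via D)
B: 8  (via G)
E: 8  (via G)
I: 10  (via B)
A: 12  (via I)
J: 13  (via E)
C: 16  (via A)
F: 17  (via E)
H: 17  (via A)
Shortest route: D–G–B–I–A–H = 17.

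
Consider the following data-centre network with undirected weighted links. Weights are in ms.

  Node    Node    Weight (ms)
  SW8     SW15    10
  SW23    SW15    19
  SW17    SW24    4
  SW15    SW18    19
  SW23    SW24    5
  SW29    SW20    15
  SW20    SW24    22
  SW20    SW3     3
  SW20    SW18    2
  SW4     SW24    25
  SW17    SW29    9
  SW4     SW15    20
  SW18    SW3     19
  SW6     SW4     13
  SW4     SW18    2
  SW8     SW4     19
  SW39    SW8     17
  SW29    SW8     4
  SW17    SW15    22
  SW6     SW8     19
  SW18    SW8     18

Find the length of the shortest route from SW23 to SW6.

Enumerating some paths:
SW23–SW24–SW20–SW18–SW4–SW6: 5+22+2+2+13 = 44
SW23–SW15–SW8–SW6: 19+10+19 = 48
SW23–SW24–SW17–SW29–SW8–SW6: 5+4+9+4+19 = 41
SW23–SW24–SW4–SW6: 5+25+13 = 43
Cheapest is SW23–SW24–SW17–SW29–SW8–SW6 at 41 ms.

41 ms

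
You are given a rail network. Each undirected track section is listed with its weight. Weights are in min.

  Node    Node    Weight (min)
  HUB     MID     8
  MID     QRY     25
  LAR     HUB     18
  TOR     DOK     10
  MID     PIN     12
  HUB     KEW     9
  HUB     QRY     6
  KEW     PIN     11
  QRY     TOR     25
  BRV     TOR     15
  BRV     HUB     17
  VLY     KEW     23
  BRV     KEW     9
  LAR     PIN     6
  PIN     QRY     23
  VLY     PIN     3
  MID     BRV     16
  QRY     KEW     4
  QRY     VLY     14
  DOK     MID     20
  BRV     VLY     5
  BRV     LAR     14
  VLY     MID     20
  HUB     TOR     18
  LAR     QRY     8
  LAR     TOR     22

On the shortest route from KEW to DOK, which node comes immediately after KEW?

BRV

Enumerating some paths:
KEW–HUB–TOR–DOK: 9+18+10 = 37
KEW–BRV–TOR–DOK: 9+15+10 = 34
KEW–HUB–MID–DOK: 9+8+20 = 37
The minimum is 34 min via KEW–BRV–TOR–DOK.
So from KEW the first move is to BRV.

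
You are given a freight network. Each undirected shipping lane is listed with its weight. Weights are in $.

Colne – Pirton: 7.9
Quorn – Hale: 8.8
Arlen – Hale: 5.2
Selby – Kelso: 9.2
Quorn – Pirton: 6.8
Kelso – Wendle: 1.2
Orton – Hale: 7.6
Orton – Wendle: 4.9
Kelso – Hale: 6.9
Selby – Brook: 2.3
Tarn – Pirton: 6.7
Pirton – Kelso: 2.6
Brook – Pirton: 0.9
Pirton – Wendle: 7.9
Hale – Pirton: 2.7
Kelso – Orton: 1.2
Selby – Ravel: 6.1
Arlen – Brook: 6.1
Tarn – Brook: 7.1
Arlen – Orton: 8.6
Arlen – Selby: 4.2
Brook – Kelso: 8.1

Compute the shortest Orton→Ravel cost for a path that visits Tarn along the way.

Best Orton to Tarn: Orton–Kelso–Pirton–Tarn costing 10.5
Shortest Tarn→Ravel: Tarn–Brook–Selby–Ravel = 15.5
Total via Tarn: 10.5 + 15.5 = $26.

$26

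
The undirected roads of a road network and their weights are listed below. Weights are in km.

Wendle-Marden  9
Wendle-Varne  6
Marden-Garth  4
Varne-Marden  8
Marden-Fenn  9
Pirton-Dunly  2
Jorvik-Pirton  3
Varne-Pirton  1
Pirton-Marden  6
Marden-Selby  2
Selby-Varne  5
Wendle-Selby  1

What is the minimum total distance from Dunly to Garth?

Candidate routes:
Dunly–Pirton–Marden–Garth: 2+6+4 = 12
Dunly–Pirton–Varne–Selby–Marden–Garth: 2+1+5+2+4 = 14
Cheapest is Dunly–Pirton–Marden–Garth at 12 km.

12 km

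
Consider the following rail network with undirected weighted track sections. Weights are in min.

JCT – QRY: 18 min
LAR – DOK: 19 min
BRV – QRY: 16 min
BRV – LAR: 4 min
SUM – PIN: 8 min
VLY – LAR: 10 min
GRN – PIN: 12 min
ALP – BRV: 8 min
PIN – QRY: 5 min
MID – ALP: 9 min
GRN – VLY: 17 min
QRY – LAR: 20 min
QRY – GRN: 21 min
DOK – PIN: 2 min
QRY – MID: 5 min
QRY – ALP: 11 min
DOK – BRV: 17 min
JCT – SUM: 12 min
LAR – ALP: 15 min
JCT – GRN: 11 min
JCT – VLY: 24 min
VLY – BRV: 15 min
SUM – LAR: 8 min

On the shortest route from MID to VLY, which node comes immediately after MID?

Enumerating some paths:
MID - ALP - BRV - LAR - VLY: 9+8+4+10 = 31
MID - ALP - BRV - VLY: 9+8+15 = 32
MID - QRY - LAR - VLY: 5+20+10 = 35
MID - ALP - LAR - VLY: 9+15+10 = 34
Cheapest is MID - ALP - BRV - LAR - VLY at 31 min.
So from MID the first move is to ALP.

ALP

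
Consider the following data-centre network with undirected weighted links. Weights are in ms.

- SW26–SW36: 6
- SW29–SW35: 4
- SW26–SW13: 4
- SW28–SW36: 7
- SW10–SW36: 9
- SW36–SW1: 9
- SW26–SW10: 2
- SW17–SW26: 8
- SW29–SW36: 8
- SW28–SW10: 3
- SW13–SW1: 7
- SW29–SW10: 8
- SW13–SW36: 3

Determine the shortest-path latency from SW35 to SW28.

15 ms

Running Dijkstra from SW35:
SW35: 0
SW29: 4  (via SW35)
SW36: 12  (via SW29)
SW10: 12  (via SW29)
SW26: 14  (via SW10)
SW28: 15  (via SW10)
Shortest route: SW35 → SW29 → SW10 → SW28 = 15 ms.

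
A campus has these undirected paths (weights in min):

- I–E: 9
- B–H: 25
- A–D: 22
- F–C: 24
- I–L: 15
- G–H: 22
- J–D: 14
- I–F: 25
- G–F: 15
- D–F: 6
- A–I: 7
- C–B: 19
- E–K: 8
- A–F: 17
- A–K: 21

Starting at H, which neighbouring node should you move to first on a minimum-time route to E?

Compare a few routes:
H → G → F → A → I → E: 22+15+17+7+9 = 70
H → G → F → I → E: 22+15+25+9 = 71
The minimum is 70 min via H → G → F → A → I → E.
So from H the first move is to G.

G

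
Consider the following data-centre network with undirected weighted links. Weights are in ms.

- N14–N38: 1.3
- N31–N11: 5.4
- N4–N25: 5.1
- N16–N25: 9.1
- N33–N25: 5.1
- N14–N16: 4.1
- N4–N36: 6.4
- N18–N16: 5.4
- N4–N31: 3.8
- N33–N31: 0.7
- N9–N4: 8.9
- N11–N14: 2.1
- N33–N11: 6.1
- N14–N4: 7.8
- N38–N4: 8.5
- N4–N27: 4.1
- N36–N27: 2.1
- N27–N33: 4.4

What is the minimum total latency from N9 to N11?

Enumerating some paths:
N9 - N4 - N31 - N11: 8.9+3.8+5.4 = 18.1
N9 - N4 - N14 - N11: 8.9+7.8+2.1 = 18.8
Cheapest is N9 - N4 - N31 - N11 at 18.1 ms.

18.1 ms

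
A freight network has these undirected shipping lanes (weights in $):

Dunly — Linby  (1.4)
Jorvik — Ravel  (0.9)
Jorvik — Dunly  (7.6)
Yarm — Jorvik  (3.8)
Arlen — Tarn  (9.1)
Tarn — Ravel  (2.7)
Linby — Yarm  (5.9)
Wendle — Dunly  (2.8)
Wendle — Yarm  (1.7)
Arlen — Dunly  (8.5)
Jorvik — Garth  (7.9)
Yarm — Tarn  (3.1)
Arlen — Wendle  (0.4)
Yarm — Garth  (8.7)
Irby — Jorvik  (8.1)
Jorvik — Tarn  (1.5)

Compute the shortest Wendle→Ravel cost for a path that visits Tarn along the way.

Best Wendle to Tarn: Wendle–Yarm–Tarn costing 4.8
Shortest Tarn→Ravel: Tarn–Jorvik–Ravel = 2.4
Total via Tarn: 4.8 + 2.4 = $7.2.

$7.2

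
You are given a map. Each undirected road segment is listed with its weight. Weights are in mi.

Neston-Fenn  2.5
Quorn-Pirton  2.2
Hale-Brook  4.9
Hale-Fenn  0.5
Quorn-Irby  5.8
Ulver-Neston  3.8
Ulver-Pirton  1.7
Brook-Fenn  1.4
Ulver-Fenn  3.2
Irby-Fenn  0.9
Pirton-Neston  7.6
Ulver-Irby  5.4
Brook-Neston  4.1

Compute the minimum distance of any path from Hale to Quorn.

Settle nodes by increasing distance from Hale:
Hale: 0
Fenn: 0.5  (via Hale)
Irby: 1.4  (via Fenn)
Brook: 1.9  (via Fenn)
Neston: 3  (via Fenn)
Ulver: 3.7  (via Fenn)
Pirton: 5.4  (via Ulver)
Quorn: 7.2  (via Irby)
Shortest route: Hale–Fenn–Irby–Quorn = 7.2 mi.

7.2 mi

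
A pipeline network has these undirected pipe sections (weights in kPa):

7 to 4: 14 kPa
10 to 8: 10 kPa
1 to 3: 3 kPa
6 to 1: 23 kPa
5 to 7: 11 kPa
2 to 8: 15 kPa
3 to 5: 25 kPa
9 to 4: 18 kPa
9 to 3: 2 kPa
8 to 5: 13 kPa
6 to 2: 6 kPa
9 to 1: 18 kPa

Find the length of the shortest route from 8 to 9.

40 kPa

Settle nodes by increasing distance from 8:
8: 0
10: 10  (via 8)
5: 13  (via 8)
2: 15  (via 8)
6: 21  (via 2)
7: 24  (via 5)
3: 38  (via 5)
4: 38  (via 7)
9: 40  (via 3)
Shortest route: 8 → 5 → 3 → 9 = 40 kPa.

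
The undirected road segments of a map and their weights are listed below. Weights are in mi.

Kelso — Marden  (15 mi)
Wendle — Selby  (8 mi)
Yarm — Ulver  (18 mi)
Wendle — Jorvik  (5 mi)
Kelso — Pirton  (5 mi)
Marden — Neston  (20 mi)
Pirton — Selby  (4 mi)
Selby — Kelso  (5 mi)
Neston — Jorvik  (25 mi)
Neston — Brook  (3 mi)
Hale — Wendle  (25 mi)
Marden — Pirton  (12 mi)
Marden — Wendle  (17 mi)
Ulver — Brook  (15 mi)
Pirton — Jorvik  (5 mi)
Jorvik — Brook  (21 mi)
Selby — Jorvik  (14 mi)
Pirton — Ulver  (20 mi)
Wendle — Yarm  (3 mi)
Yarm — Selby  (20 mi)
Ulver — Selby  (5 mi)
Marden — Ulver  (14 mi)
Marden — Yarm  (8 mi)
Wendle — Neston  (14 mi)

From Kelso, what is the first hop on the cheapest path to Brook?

Selby

Enumerating some paths:
Kelso–Pirton–Selby–Ulver–Brook: 5+4+5+15 = 29
Kelso–Selby–Ulver–Brook: 5+5+15 = 25
The minimum is 25 mi via Kelso–Selby–Ulver–Brook.
So from Kelso the first move is to Selby.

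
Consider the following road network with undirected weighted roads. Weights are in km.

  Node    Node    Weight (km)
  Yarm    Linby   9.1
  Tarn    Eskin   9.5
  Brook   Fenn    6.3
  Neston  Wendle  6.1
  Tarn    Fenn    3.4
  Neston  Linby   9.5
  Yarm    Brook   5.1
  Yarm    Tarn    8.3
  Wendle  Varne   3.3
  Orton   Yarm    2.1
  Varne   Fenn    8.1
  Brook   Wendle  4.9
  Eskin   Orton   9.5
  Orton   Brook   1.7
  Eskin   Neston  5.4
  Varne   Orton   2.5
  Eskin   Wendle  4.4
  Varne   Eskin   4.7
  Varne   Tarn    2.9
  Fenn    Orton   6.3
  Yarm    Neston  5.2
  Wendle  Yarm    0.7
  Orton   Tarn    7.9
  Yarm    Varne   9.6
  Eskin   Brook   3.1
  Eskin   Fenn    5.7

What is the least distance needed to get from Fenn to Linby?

Shortest distances from Fenn:
Fenn: 0
Tarn: 3.4  (via Fenn)
Eskin: 5.7  (via Fenn)
Varne: 6.3  (via Tarn)
Brook: 6.3  (via Fenn)
Orton: 6.3  (via Fenn)
Yarm: 8.4  (via Orton)
Wendle: 9.1  (via Yarm)
Neston: 11.1  (via Eskin)
Linby: 17.5  (via Yarm)
Shortest route: Fenn → Orton → Yarm → Linby = 17.5 km.

17.5 km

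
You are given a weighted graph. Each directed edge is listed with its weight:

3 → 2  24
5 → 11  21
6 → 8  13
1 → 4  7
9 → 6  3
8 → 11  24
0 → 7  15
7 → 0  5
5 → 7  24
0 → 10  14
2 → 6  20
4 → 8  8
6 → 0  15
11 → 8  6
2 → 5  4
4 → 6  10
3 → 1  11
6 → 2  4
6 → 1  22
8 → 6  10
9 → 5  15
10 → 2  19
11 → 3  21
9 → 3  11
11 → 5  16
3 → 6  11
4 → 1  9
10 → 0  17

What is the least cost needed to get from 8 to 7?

Running Dijkstra from 8:
8: 0
6: 10  (via 8)
2: 14  (via 6)
5: 18  (via 2)
11: 24  (via 8)
0: 25  (via 6)
1: 32  (via 6)
4: 39  (via 1)
10: 39  (via 0)
7: 40  (via 0)
Shortest route: 8–6–0–7 = 40.

40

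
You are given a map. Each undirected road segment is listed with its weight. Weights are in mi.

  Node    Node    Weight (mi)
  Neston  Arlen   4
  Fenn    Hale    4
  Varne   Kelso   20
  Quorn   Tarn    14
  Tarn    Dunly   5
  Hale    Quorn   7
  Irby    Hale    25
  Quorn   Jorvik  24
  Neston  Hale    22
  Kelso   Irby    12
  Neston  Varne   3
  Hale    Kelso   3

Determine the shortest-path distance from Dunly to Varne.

Running Dijkstra from Dunly:
Dunly: 0
Tarn: 5  (via Dunly)
Quorn: 19  (via Tarn)
Hale: 26  (via Quorn)
Kelso: 29  (via Hale)
Fenn: 30  (via Hale)
Irby: 41  (via Kelso)
Jorvik: 43  (via Quorn)
Neston: 48  (via Hale)
Varne: 49  (via Kelso)
Shortest route: Dunly–Tarn–Quorn–Hale–Kelso–Varne = 49 mi.

49 mi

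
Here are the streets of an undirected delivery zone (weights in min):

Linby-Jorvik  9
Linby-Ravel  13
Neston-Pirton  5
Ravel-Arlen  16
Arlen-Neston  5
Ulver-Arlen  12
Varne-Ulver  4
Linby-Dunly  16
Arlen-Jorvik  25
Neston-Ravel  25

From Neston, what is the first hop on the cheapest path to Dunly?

Arlen

Enumerating some paths:
Neston → Ravel → Linby → Dunly: 25+13+16 = 54
Neston → Ravel → Arlen → Jorvik → Linby → Dunly: 25+16+25+9+16 = 91
Neston → Arlen → Jorvik → Linby → Dunly: 5+25+9+16 = 55
Neston → Arlen → Ravel → Linby → Dunly: 5+16+13+16 = 50
Cheapest is Neston → Arlen → Ravel → Linby → Dunly at 50 min.
So from Neston the first move is to Arlen.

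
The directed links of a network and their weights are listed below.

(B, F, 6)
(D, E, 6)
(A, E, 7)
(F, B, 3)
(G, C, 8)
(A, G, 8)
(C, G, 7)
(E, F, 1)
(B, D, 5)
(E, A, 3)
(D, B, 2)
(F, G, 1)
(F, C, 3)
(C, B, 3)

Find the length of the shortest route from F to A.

Shortest distances from F:
F: 0
G: 1  (via F)
B: 3  (via F)
C: 3  (via F)
D: 8  (via B)
E: 14  (via D)
A: 17  (via E)
Shortest route: F → B → D → E → A = 17.

17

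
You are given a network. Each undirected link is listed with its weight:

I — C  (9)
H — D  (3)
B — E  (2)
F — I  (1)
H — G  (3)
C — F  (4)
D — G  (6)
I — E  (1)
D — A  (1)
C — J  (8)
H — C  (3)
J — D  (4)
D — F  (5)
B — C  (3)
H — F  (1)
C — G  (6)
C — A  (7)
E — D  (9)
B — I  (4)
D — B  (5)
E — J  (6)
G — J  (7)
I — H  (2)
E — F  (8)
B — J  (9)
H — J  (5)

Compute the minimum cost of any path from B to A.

Shortest distances from B:
B: 0
E: 2  (via B)
C: 3  (via B)
I: 3  (via E)
F: 4  (via I)
D: 5  (via B)
H: 5  (via I)
A: 6  (via D)
Shortest route: B → D → A = 6.

6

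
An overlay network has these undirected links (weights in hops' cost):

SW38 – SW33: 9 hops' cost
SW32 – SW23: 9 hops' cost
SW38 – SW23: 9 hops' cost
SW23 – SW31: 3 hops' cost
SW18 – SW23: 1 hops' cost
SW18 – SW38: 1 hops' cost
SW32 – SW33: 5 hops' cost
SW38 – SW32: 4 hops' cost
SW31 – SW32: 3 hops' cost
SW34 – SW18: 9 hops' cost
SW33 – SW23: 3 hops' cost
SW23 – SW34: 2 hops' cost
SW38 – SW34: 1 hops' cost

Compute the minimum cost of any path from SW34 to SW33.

Compare a few routes:
SW34–SW38–SW18–SW23–SW33: 1+1+1+3 = 6
SW34–SW23–SW33: 2+3 = 5
SW34–SW38–SW32–SW33: 1+4+5 = 10
The minimum is 5 hops' cost via SW34–SW23–SW33.

5 hops' cost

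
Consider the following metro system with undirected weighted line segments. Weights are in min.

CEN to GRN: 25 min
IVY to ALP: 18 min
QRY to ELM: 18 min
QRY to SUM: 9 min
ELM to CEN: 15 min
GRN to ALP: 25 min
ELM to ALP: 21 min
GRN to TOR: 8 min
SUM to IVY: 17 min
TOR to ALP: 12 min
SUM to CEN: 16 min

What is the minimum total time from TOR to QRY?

Running Dijkstra from TOR:
TOR: 0
GRN: 8  (via TOR)
ALP: 12  (via TOR)
IVY: 30  (via ALP)
ELM: 33  (via ALP)
CEN: 33  (via GRN)
SUM: 47  (via IVY)
QRY: 51  (via ELM)
Shortest route: TOR–ALP–ELM–QRY = 51 min.

51 min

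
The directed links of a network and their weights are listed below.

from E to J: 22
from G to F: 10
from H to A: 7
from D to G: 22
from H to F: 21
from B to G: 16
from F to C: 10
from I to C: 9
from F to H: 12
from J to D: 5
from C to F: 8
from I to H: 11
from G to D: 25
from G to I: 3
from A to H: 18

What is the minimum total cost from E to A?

Candidate routes:
E - J - D - G - I - C - F - H - A: 22+5+22+3+9+8+12+7 = 88
E - J - D - G - F - H - A: 22+5+22+10+12+7 = 78
E - J - D - G - I - H - A: 22+5+22+3+11+7 = 70
The minimum is 70 via E - J - D - G - I - H - A.

70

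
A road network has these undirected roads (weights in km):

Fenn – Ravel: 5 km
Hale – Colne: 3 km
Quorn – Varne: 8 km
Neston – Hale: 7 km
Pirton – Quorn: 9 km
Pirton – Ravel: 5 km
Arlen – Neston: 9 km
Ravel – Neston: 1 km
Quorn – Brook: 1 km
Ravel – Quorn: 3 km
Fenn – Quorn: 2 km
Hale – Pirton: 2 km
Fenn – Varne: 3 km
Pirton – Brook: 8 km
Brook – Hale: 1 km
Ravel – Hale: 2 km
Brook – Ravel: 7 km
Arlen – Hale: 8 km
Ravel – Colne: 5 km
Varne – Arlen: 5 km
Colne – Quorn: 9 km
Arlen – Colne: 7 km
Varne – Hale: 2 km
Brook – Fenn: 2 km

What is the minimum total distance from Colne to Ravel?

Running Dijkstra from Colne:
Colne: 0
Hale: 3  (via Colne)
Brook: 4  (via Hale)
Ravel: 5  (via Colne)
Shortest route: Colne → Ravel = 5 km.

5 km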